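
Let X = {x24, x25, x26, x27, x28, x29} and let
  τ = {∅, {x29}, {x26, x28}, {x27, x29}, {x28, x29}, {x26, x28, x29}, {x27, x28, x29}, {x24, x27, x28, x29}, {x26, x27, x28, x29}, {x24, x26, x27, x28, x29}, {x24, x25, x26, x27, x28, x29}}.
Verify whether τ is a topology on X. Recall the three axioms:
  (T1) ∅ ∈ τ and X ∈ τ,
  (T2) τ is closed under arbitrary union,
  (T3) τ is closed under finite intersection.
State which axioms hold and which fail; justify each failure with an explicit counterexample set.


τ is NOT a topology on X.

Axiom (T1): ∅ ∈ τ? Yes; X ∈ τ? Yes.
Axiom (T2/T3): check pairwise unions and intersections of members of τ.
Counterexample for (T3): {x26, x28} ∩ {x28, x29} = {x28} ∉ τ. Therefore τ is NOT a topology.


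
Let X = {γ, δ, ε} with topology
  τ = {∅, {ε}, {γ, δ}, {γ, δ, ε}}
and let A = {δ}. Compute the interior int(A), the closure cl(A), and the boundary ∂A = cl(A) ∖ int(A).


int(A) = ∅, cl(A) = {γ, δ}, ∂A = {γ, δ}.

Closed sets in (X, τ) are complements of opens:
  closed(X, τ) = {∅, {ε}, {γ, δ}, {γ, δ, ε}}.
int(A) = ⋃ {U ∈ τ : U ⊆ A}. Opens contained in A: ∅.
Taking the union of these: int(A) = ∅.
cl(A) = ⋂ {C closed : A ⊆ C}. Closed sets containing A: {γ, δ}, {γ, δ, ε}.
Intersecting these: cl(A) = {γ, δ}.
∂A = cl(A) ∖ int(A) = {γ, δ} ∖ ∅ = {γ, δ}.


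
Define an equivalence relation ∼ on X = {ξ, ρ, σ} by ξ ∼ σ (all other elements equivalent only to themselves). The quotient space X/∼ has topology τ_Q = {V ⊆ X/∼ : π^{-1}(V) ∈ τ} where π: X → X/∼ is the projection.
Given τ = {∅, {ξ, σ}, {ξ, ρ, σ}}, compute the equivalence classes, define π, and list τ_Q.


X/∼ = {[ξ=σ], [ρ]}; |τ_Q| = 3.

Equivalence classes: [ξ=σ], [ρ].
Quotient map π: X → X/∼ sends ξ ↦ [ξ=σ], ρ ↦ [ρ], σ ↦ [ξ=σ].
For each subset V ⊆ X/∼, compute π^{-1}(V) ⊆ X and check whether π^{-1}(V) ∈ τ. V is open in τ_Q iff π^{-1}(V) ∈ τ.
  V = {}: π^{-1}(V) = ∅ ∈ τ ✓.
  V = {[ξ=σ]}: π^{-1}(V) = {ξ, σ} ∈ τ ✓.
  V = {[ρ]}: π^{-1}(V) = {ρ} ∉ τ ✗.
  V = {[ξ=σ], [ρ]}: π^{-1}(V) = {ξ, ρ, σ} ∈ τ ✓.
Open sets in the quotient: τ_Q = {{}, {[ξ=σ]}, {[ξ=σ], [ρ]}} (3 elements).


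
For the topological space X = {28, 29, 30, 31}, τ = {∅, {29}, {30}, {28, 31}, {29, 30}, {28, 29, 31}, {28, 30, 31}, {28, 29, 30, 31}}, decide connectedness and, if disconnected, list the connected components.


(X, τ) is disconnected; components = [{29}, {30}, {28, 31}].

Find clopen sets (U ∈ τ with X ∖ U ∈ τ):
  U = ∅, X ∖ U = {28, 29, 30, 31} — both open, so U is clopen.
  U = {29}, X ∖ U = {28, 30, 31} — both open, so U is clopen.
  U = {30}, X ∖ U = {28, 29, 31} — both open, so U is clopen.
  U = {28, 31}, X ∖ U = {29, 30} — both open, so U is clopen.
  U = {29, 30}, X ∖ U = {28, 31} — both open, so U is clopen.
  U = {28, 29, 31}, X ∖ U = {30} — both open, so U is clopen.
  U = {28, 30, 31}, X ∖ U = {29} — both open, so U is clopen.
  U = {28, 29, 30, 31}, X ∖ U = ∅ — both open, so U is clopen.
Nontrivial clopen(s) exist: e.g. {28, 31}. So (X, τ) is disconnected.
Compute connected components by grouping points that agree on all clopens:
  component: {29}
  component: {30}
  component: {28, 31}


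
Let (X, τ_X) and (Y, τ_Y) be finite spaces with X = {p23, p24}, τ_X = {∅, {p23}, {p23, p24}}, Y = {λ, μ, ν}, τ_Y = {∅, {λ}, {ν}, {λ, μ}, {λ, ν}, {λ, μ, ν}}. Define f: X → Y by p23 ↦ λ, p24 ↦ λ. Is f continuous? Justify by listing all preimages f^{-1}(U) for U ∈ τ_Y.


f IS continuous.

Compute f^{-1}(U) for each U ∈ τ_Y:
  U = ∅: f^{-1}(U) = ∅ ∈ τ_X ✓.
  U = {λ}: f^{-1}(U) = {p23, p24} ∈ τ_X ✓.
  U = {ν}: f^{-1}(U) = ∅ ∈ τ_X ✓.
  U = {λ, μ}: f^{-1}(U) = {p23, p24} ∈ τ_X ✓.
  U = {λ, ν}: f^{-1}(U) = {p23, p24} ∈ τ_X ✓.
  U = {λ, μ, ν}: f^{-1}(U) = {p23, p24} ∈ τ_X ✓.
Every preimage lies in τ_X, so f IS continuous.


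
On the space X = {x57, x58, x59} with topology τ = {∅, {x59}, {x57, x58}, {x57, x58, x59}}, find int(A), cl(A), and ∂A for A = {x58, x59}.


int(A) = {x59}, cl(A) = {x57, x58, x59}, ∂A = {x57, x58}.

Closed sets in (X, τ) are complements of opens:
  closed(X, τ) = {∅, {x59}, {x57, x58}, {x57, x58, x59}}.
int(A) = ⋃ {U ∈ τ : U ⊆ A}. Opens contained in A: ∅, {x59}.
Taking the union of these: int(A) = {x59}.
cl(A) = ⋂ {C closed : A ⊆ C}. Closed sets containing A: {x57, x58, x59}.
Intersecting these: cl(A) = {x57, x58, x59}.
∂A = cl(A) ∖ int(A) = {x57, x58, x59} ∖ {x59} = {x57, x58}.


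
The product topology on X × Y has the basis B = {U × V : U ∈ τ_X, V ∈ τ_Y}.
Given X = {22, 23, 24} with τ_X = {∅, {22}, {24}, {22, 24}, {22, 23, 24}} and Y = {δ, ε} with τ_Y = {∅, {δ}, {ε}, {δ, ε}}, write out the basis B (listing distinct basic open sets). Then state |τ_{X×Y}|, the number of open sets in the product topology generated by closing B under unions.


Basis B = {∅ × ∅, {22} × {δ}, {22} × {ε}, {24} × {δ}, {24} × {ε}, {22} × {δ, ε}, {22, 24} × {δ}, {22, 24} × {ε}, {24} × {δ, ε}, {22, 23, 24} × {δ}, {22, 23, 24} × {ε}, {22, 24} × {δ, ε}, {22, 23, 24} × {δ, ε}}; |τ_{X×Y}| = 25.

Enumerate products U × V with U ∈ τ_X, V ∈ τ_Y (deduplicated):
  ∅ × ∅ = {} (∅)
  {22} × {δ} = {(22,δ)}
  {22} × {ε} = {(22,ε)}
  {24} × {δ} = {(24,δ)}
  {24} × {ε} = {(24,ε)}
  {22} × {δ, ε} = {(22,δ), (22,ε)}
  {22, 24} × {δ} = {(22,δ), (24,δ)}
  {22, 24} × {ε} = {(22,ε), (24,ε)}
  {24} × {δ, ε} = {(24,δ), (24,ε)}
  {22, 23, 24} × {δ} = {(22,δ), (23,δ), (24,δ)}
  {22, 23, 24} × {ε} = {(22,ε), (23,ε), (24,ε)}
  {22, 24} × {δ, ε} = {(22,δ), (22,ε), (24,δ), (24,ε)}
  {22, 23, 24} × {δ, ε} = {(22,δ), (22,ε), (23,δ), (23,ε), (24,δ), (24,ε)}
These 13 distinct sets form the basis B.
Close under arbitrary unions to get τ_{X×Y}; counting gives |τ_{X×Y}| = 25.


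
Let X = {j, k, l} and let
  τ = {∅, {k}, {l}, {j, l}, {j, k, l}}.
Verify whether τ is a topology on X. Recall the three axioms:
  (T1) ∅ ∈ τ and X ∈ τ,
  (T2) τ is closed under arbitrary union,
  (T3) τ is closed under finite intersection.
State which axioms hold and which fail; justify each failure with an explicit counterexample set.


τ is NOT a topology on X.

Axiom (T1): ∅ ∈ τ? Yes; X ∈ τ? Yes.
Axiom (T2/T3): check pairwise unions and intersections of members of τ.
Counterexample for (T2): {k} ∪ {l} = {k, l} ∉ τ. Therefore τ is NOT a topology.


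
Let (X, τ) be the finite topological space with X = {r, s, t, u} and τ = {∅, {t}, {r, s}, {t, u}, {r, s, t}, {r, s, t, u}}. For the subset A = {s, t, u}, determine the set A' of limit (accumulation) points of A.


A' = {r, u}

For each x ∈ X, list the open sets U ∈ τ with x ∈ U, then check whether U ∩ (A ∖ {x}) ≠ ∅ for every such U.
  x = r: opens ∋ x are {r, s}, {r, s, t}, {r, s, t, u}; each meets A ∖ {r}, so x IS a limit point.
  x = s: open {r, s} ∋ x has {r, s} ∩ (A ∖ {s}) = ∅, so x is NOT a limit point.
  x = t: open {t} ∋ x has {t} ∩ (A ∖ {t}) = ∅, so x is NOT a limit point.
  x = u: opens ∋ x are {t, u}, {r, s, t, u}; each meets A ∖ {u}, so x IS a limit point.
Collecting: A' = {r, u}.


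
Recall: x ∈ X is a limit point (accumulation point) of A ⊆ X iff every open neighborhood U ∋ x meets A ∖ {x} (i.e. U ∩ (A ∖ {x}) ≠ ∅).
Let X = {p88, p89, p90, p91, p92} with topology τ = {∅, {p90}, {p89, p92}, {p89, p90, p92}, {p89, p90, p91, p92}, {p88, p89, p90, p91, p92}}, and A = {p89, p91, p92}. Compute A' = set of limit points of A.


A' = {p88, p89, p91, p92}

For each x ∈ X, list the open sets U ∈ τ with x ∈ U, then check whether U ∩ (A ∖ {x}) ≠ ∅ for every such U.
  x = p88: opens ∋ x are {p88, p89, p90, p91, p92}; each meets A ∖ {p88}, so x IS a limit point.
  x = p89: opens ∋ x are {p89, p92}, {p89, p90, p92}, {p89, p90, p91, p92}, {p88, p89, p90, p91, p92}; each meets A ∖ {p89}, so x IS a limit point.
  x = p90: open {p90} ∋ x has {p90} ∩ (A ∖ {p90}) = ∅, so x is NOT a limit point.
  x = p91: opens ∋ x are {p89, p90, p91, p92}, {p88, p89, p90, p91, p92}; each meets A ∖ {p91}, so x IS a limit point.
  x = p92: opens ∋ x are {p89, p92}, {p89, p90, p92}, {p89, p90, p91, p92}, {p88, p89, p90, p91, p92}; each meets A ∖ {p92}, so x IS a limit point.
Collecting: A' = {p88, p89, p91, p92}.


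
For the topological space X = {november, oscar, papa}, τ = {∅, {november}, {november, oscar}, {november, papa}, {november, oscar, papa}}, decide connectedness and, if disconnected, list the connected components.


(X, τ) is connected.

Find clopen sets (U ∈ τ with X ∖ U ∈ τ):
  U = ∅, X ∖ U = {november, oscar, papa} — both open, so U is clopen.
  U = {november, oscar, papa}, X ∖ U = ∅ — both open, so U is clopen.
Only trivial clopens (∅ and X) exist, so (X, τ) is connected.
Compute connected components by grouping points that agree on all clopens:
  component: {november, oscar, papa}


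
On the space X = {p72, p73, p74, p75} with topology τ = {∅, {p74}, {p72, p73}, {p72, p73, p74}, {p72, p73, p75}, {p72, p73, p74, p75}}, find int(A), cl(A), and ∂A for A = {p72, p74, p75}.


int(A) = {p74}, cl(A) = {p72, p73, p74, p75}, ∂A = {p72, p73, p75}.

Closed sets in (X, τ) are complements of opens:
  closed(X, τ) = {∅, {p74}, {p75}, {p74, p75}, {p72, p73, p75}, {p72, p73, p74, p75}}.
int(A) = ⋃ {U ∈ τ : U ⊆ A}. Opens contained in A: ∅, {p74}.
Taking the union of these: int(A) = {p74}.
cl(A) = ⋂ {C closed : A ⊆ C}. Closed sets containing A: {p72, p73, p74, p75}.
Intersecting these: cl(A) = {p72, p73, p74, p75}.
∂A = cl(A) ∖ int(A) = {p72, p73, p74, p75} ∖ {p74} = {p72, p73, p75}.


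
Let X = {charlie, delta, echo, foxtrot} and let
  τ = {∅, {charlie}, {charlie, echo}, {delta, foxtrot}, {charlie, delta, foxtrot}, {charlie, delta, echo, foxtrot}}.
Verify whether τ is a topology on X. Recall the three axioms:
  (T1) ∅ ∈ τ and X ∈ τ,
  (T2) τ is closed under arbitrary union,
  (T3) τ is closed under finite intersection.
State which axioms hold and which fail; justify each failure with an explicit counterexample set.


τ IS a topology on X.

Axiom (T1): ∅ ∈ τ? Yes; X ∈ τ? Yes.
Axiom (T2/T3): check pairwise unions and intersections of members of τ.
All pairwise intersections and unions checked — each lies in τ. Therefore τ satisfies (T1), (T2), (T3): it IS a topology on X.


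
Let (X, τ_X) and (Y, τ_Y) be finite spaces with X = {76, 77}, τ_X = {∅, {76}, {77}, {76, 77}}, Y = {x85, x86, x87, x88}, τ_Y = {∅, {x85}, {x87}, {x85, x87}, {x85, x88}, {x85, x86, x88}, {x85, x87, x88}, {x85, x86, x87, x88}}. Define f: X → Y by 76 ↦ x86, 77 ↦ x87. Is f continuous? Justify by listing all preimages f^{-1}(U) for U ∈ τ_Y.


f IS continuous.

Compute f^{-1}(U) for each U ∈ τ_Y:
  U = ∅: f^{-1}(U) = ∅ ∈ τ_X ✓.
  U = {x85}: f^{-1}(U) = ∅ ∈ τ_X ✓.
  U = {x87}: f^{-1}(U) = {77} ∈ τ_X ✓.
  U = {x85, x87}: f^{-1}(U) = {77} ∈ τ_X ✓.
  U = {x85, x88}: f^{-1}(U) = ∅ ∈ τ_X ✓.
  U = {x85, x86, x88}: f^{-1}(U) = {76} ∈ τ_X ✓.
  U = {x85, x87, x88}: f^{-1}(U) = {77} ∈ τ_X ✓.
  U = {x85, x86, x87, x88}: f^{-1}(U) = {76, 77} ∈ τ_X ✓.
Every preimage lies in τ_X, so f IS continuous.


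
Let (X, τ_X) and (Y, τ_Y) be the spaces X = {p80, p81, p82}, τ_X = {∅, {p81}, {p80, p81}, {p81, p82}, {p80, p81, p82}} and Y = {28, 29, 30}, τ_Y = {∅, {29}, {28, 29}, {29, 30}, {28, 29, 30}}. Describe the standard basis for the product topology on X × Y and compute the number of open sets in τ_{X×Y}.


Basis B = {∅ × ∅, {p81} × {29}, {p80, p81} × {29}, {p81} × {28, 29}, {p81} × {29, 30}, {p81, p82} × {29}, {p80, p81, p82} × {29}, {p81} × {28, 29, 30}, {p80, p81} × {28, 29}, {p80, p81} × {29, 30}, {p81, p82} × {28, 29}, {p81, p82} × {29, 30}, {p80, p81} × {28, 29, 30}, {p80, p81, p82} × {28, 29}, {p80, p81, p82} × {29, 30}, {p81, p82} × {28, 29, 30}, {p80, p81, p82} × {28, 29, 30}}; |τ_{X×Y}| = 48.

Enumerate products U × V with U ∈ τ_X, V ∈ τ_Y (deduplicated):
  ∅ × ∅ = {} (∅)
  {p81} × {29} = {(p81,29)}
  {p80, p81} × {29} = {(p80,29), (p81,29)}
  {p81} × {28, 29} = {(p81,28), (p81,29)}
  {p81} × {29, 30} = {(p81,29), (p81,30)}
  {p81, p82} × {29} = {(p81,29), (p82,29)}
  {p80, p81, p82} × {29} = {(p80,29), (p81,29), (p82,29)}
  {p81} × {28, 29, 30} = {(p81,28), (p81,29), (p81,30)}
  {p80, p81} × {28, 29} = {(p80,28), (p80,29), (p81,28), (p81,29)}
  {p80, p81} × {29, 30} = {(p80,29), (p80,30), (p81,29), (p81,30)}
  {p81, p82} × {28, 29} = {(p81,28), (p81,29), (p82,28), (p82,29)}
  {p81, p82} × {29, 30} = {(p81,29), (p81,30), (p82,29), (p82,30)}
  {p80, p81} × {28, 29, 30} = {(p80,28), (p80,29), (p80,30), (p81,28), (p81,29), (p81,30)}
  {p80, p81, p82} × {28, 29} = {(p80,28), (p80,29), (p81,28), (p81,29), (p82,28), (p82,29)}
  {p80, p81, p82} × {29, 30} = {(p80,29), (p80,30), (p81,29), (p81,30), (p82,29), (p82,30)}
  {p81, p82} × {28, 29, 30} = {(p81,28), (p81,29), (p81,30), (p82,28), (p82,29), (p82,30)}
  {p80, p81, p82} × {28, 29, 30} = {(p80,28), (p80,29), (p80,30), (p81,28), (p81,29), (p81,30), (p82,28), (p82,29), (p82,30)}
These 17 distinct sets form the basis B.
Close under arbitrary unions to get τ_{X×Y}; counting gives |τ_{X×Y}| = 48.


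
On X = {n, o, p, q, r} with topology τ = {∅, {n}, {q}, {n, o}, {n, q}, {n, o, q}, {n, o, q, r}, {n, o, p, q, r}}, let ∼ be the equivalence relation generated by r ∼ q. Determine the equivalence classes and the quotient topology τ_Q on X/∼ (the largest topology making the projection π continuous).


X/∼ = {[n], [o], [p], [q=r]}; |τ_Q| = 5.

Equivalence classes: [n], [o], [p], [q=r].
Quotient map π: X → X/∼ sends n ↦ [n], o ↦ [o], p ↦ [p], q ↦ [q=r], r ↦ [q=r].
For each subset V ⊆ X/∼, compute π^{-1}(V) ⊆ X and check whether π^{-1}(V) ∈ τ. V is open in τ_Q iff π^{-1}(V) ∈ τ.
  V = {}: π^{-1}(V) = ∅ ∈ τ ✓.
  V = {[n]}: π^{-1}(V) = {n} ∈ τ ✓.
  V = {[o]}: π^{-1}(V) = {o} ∉ τ ✗.
  V = {[n], [o]}: π^{-1}(V) = {n, o} ∈ τ ✓.
  V = {[p]}: π^{-1}(V) = {p} ∉ τ ✗.
  V = {[n], [p]}: π^{-1}(V) = {n, p} ∉ τ ✗.
  V = {[o], [p]}: π^{-1}(V) = {o, p} ∉ τ ✗.
  V = {[n], [o], [p]}: π^{-1}(V) = {n, o, p} ∉ τ ✗.
  V = {[q=r]}: π^{-1}(V) = {q, r} ∉ τ ✗.
  V = {[n], [q=r]}: π^{-1}(V) = {n, q, r} ∉ τ ✗.
  V = {[o], [q=r]}: π^{-1}(V) = {o, q, r} ∉ τ ✗.
  V = {[n], [o], [q=r]}: π^{-1}(V) = {n, o, q, r} ∈ τ ✓.
  V = {[p], [q=r]}: π^{-1}(V) = {p, q, r} ∉ τ ✗.
  V = {[n], [p], [q=r]}: π^{-1}(V) = {n, p, q, r} ∉ τ ✗.
  V = {[o], [p], [q=r]}: π^{-1}(V) = {o, p, q, r} ∉ τ ✗.
  V = {[n], [o], [p], [q=r]}: π^{-1}(V) = {n, o, p, q, r} ∈ τ ✓.
Open sets in the quotient: τ_Q = {{}, {[n]}, {[n], [o]}, {[n], [o], [q=r]}, {[n], [o], [p], [q=r]}} (5 elements).


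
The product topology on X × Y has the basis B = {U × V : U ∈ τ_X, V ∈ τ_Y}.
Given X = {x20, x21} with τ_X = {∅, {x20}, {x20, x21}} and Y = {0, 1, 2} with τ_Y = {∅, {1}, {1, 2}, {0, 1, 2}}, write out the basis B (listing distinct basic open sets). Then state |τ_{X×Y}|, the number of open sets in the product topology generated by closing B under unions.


Basis B = {∅ × ∅, {x20} × {1}, {x20} × {1, 2}, {x20, x21} × {1}, {x20} × {0, 1, 2}, {x20, x21} × {1, 2}, {x20, x21} × {0, 1, 2}}; |τ_{X×Y}| = 10.

Enumerate products U × V with U ∈ τ_X, V ∈ τ_Y (deduplicated):
  ∅ × ∅ = {} (∅)
  {x20} × {1} = {(x20,1)}
  {x20} × {1, 2} = {(x20,1), (x20,2)}
  {x20, x21} × {1} = {(x20,1), (x21,1)}
  {x20} × {0, 1, 2} = {(x20,0), (x20,1), (x20,2)}
  {x20, x21} × {1, 2} = {(x20,1), (x20,2), (x21,1), (x21,2)}
  {x20, x21} × {0, 1, 2} = {(x20,0), (x20,1), (x20,2), (x21,0), (x21,1), (x21,2)}
These 7 distinct sets form the basis B.
Close under arbitrary unions to get τ_{X×Y}; counting gives |τ_{X×Y}| = 10.


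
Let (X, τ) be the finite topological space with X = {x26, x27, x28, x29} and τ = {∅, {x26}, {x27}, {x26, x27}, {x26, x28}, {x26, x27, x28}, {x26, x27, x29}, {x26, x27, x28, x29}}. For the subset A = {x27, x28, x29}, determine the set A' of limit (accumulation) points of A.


A' = {x29}

For each x ∈ X, list the open sets U ∈ τ with x ∈ U, then check whether U ∩ (A ∖ {x}) ≠ ∅ for every such U.
  x = x26: open {x26} ∋ x has {x26} ∩ (A ∖ {x26}) = ∅, so x is NOT a limit point.
  x = x27: open {x27} ∋ x has {x27} ∩ (A ∖ {x27}) = ∅, so x is NOT a limit point.
  x = x28: open {x26, x28} ∋ x has {x26, x28} ∩ (A ∖ {x28}) = ∅, so x is NOT a limit point.
  x = x29: opens ∋ x are {x26, x27, x29}, {x26, x27, x28, x29}; each meets A ∖ {x29}, so x IS a limit point.
Collecting: A' = {x29}.


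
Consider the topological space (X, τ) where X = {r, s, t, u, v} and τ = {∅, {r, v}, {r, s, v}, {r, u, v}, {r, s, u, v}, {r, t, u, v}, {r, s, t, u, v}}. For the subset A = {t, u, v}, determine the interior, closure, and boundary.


int(A) = ∅, cl(A) = {r, s, t, u, v}, ∂A = {r, s, t, u, v}.

Closed sets in (X, τ) are complements of opens:
  closed(X, τ) = {∅, {s}, {t}, {s, t}, {t, u}, {s, t, u}, {r, s, t, u, v}}.
int(A) = ⋃ {U ∈ τ : U ⊆ A}. Opens contained in A: ∅.
Taking the union of these: int(A) = ∅.
cl(A) = ⋂ {C closed : A ⊆ C}. Closed sets containing A: {r, s, t, u, v}.
Intersecting these: cl(A) = {r, s, t, u, v}.
∂A = cl(A) ∖ int(A) = {r, s, t, u, v} ∖ ∅ = {r, s, t, u, v}.


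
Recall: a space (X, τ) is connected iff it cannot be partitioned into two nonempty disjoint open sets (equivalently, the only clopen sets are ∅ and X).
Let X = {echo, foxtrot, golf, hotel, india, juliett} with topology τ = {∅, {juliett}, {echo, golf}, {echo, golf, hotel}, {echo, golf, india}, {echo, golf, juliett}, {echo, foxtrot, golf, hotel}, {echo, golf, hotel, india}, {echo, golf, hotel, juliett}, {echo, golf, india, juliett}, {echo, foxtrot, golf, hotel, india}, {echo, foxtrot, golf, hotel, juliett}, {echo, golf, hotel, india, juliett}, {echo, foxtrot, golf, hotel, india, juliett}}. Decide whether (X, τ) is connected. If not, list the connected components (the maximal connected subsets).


(X, τ) is disconnected; components = [{juliett}, {echo, foxtrot, golf, hotel, india}].

Find clopen sets (U ∈ τ with X ∖ U ∈ τ):
  U = ∅, X ∖ U = {echo, foxtrot, golf, hotel, india, juliett} — both open, so U is clopen.
  U = {juliett}, X ∖ U = {echo, foxtrot, golf, hotel, india} — both open, so U is clopen.
  U = {echo, foxtrot, golf, hotel, india}, X ∖ U = {juliett} — both open, so U is clopen.
  U = {echo, foxtrot, golf, hotel, india, juliett}, X ∖ U = ∅ — both open, so U is clopen.
Nontrivial clopen(s) exist: e.g. {juliett}. So (X, τ) is disconnected.
Compute connected components by grouping points that agree on all clopens:
  component: {juliett}
  component: {echo, foxtrot, golf, hotel, india}


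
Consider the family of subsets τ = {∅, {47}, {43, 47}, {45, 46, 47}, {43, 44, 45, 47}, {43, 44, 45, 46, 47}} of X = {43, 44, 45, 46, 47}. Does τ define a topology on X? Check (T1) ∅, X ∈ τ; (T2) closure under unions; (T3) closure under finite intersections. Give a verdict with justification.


τ is NOT a topology on X.

Axiom (T1): ∅ ∈ τ? Yes; X ∈ τ? Yes.
Axiom (T2/T3): check pairwise unions and intersections of members of τ.
Counterexample for (T2): {43, 47} ∪ {45, 46, 47} = {43, 45, 46, 47} ∉ τ. Therefore τ is NOT a topology.


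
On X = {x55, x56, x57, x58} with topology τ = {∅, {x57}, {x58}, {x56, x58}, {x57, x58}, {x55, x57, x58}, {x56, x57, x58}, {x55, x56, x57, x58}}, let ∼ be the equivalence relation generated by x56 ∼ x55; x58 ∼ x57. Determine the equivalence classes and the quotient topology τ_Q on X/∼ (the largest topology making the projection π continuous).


X/∼ = {[x55=x56], [x57=x58]}; |τ_Q| = 3.

Equivalence classes: [x55=x56], [x57=x58].
Quotient map π: X → X/∼ sends x55 ↦ [x55=x56], x56 ↦ [x55=x56], x57 ↦ [x57=x58], x58 ↦ [x57=x58].
For each subset V ⊆ X/∼, compute π^{-1}(V) ⊆ X and check whether π^{-1}(V) ∈ τ. V is open in τ_Q iff π^{-1}(V) ∈ τ.
  V = {}: π^{-1}(V) = ∅ ∈ τ ✓.
  V = {[x55=x56]}: π^{-1}(V) = {x55, x56} ∉ τ ✗.
  V = {[x57=x58]}: π^{-1}(V) = {x57, x58} ∈ τ ✓.
  V = {[x55=x56], [x57=x58]}: π^{-1}(V) = {x55, x56, x57, x58} ∈ τ ✓.
Open sets in the quotient: τ_Q = {{}, {[x57=x58]}, {[x55=x56], [x57=x58]}} (3 elements).


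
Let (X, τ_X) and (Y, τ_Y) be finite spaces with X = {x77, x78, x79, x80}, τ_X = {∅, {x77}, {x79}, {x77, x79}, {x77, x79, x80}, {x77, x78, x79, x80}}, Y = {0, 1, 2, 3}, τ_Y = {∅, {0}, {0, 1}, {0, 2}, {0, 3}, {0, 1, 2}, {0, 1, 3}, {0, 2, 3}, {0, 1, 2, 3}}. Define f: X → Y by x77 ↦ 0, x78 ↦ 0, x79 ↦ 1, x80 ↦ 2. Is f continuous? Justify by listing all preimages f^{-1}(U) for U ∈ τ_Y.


f is NOT continuous.

Compute f^{-1}(U) for each U ∈ τ_Y:
  U = ∅: f^{-1}(U) = ∅ ∈ τ_X ✓.
  U = {0}: f^{-1}(U) = {x77, x78} ∉ τ_X ✗.
  U = {0, 1}: f^{-1}(U) = {x77, x78, x79} ∉ τ_X ✗.
  U = {0, 2}: f^{-1}(U) = {x77, x78, x80} ∉ τ_X ✗.
  U = {0, 3}: f^{-1}(U) = {x77, x78} ∉ τ_X ✗.
  U = {0, 1, 2}: f^{-1}(U) = {x77, x78, x79, x80} ∈ τ_X ✓.
  U = {0, 1, 3}: f^{-1}(U) = {x77, x78, x79} ∉ τ_X ✗.
  U = {0, 2, 3}: f^{-1}(U) = {x77, x78, x80} ∉ τ_X ✗.
  U = {0, 1, 2, 3}: f^{-1}(U) = {x77, x78, x79, x80} ∈ τ_X ✓.
Found U = {0} with f^{-1}(U) = {x77, x78} not in τ_X. Therefore f is NOT continuous.


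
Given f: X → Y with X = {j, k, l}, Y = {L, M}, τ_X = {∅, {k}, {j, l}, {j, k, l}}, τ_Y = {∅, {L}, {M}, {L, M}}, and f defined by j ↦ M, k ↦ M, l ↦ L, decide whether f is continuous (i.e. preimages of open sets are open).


f is NOT continuous.

Compute f^{-1}(U) for each U ∈ τ_Y:
  U = ∅: f^{-1}(U) = ∅ ∈ τ_X ✓.
  U = {L}: f^{-1}(U) = {l} ∉ τ_X ✗.
  U = {M}: f^{-1}(U) = {j, k} ∉ τ_X ✗.
  U = {L, M}: f^{-1}(U) = {j, k, l} ∈ τ_X ✓.
Found U = {L} with f^{-1}(U) = {l} not in τ_X. Therefore f is NOT continuous.


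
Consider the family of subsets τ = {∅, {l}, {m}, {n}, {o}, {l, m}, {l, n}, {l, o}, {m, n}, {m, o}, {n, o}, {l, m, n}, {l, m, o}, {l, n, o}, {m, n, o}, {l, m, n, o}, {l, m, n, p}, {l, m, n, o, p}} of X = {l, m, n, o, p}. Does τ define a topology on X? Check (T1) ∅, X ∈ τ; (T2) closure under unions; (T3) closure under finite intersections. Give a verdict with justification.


τ IS a topology on X.

Axiom (T1): ∅ ∈ τ? Yes; X ∈ τ? Yes.
Axiom (T2/T3): check pairwise unions and intersections of members of τ.
All pairwise intersections and unions checked — each lies in τ. Therefore τ satisfies (T1), (T2), (T3): it IS a topology on X.


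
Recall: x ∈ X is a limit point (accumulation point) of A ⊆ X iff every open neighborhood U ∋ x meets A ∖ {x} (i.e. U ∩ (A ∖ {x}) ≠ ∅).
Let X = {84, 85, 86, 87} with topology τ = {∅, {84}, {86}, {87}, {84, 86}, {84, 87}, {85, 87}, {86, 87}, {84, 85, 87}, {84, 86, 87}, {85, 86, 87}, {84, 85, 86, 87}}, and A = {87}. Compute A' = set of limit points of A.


A' = {85}

For each x ∈ X, list the open sets U ∈ τ with x ∈ U, then check whether U ∩ (A ∖ {x}) ≠ ∅ for every such U.
  x = 84: open {84} ∋ x has {84} ∩ (A ∖ {84}) = ∅, so x is NOT a limit point.
  x = 85: opens ∋ x are {85, 87}, {84, 85, 87}, {85, 86, 87}, {84, 85, 86, 87}; each meets A ∖ {85}, so x IS a limit point.
  x = 86: open {86} ∋ x has {86} ∩ (A ∖ {86}) = ∅, so x is NOT a limit point.
  x = 87: open {87} ∋ x has {87} ∩ (A ∖ {87}) = ∅, so x is NOT a limit point.
Collecting: A' = {85}.


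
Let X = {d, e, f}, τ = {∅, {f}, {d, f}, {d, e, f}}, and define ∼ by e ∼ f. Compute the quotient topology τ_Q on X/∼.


X/∼ = {[d], [e=f]}; |τ_Q| = 2.

Equivalence classes: [d], [e=f].
Quotient map π: X → X/∼ sends d ↦ [d], e ↦ [e=f], f ↦ [e=f].
For each subset V ⊆ X/∼, compute π^{-1}(V) ⊆ X and check whether π^{-1}(V) ∈ τ. V is open in τ_Q iff π^{-1}(V) ∈ τ.
  V = {}: π^{-1}(V) = ∅ ∈ τ ✓.
  V = {[d]}: π^{-1}(V) = {d} ∉ τ ✗.
  V = {[e=f]}: π^{-1}(V) = {e, f} ∉ τ ✗.
  V = {[d], [e=f]}: π^{-1}(V) = {d, e, f} ∈ τ ✓.
Open sets in the quotient: τ_Q = {{}, {[d], [e=f]}} (2 elements).


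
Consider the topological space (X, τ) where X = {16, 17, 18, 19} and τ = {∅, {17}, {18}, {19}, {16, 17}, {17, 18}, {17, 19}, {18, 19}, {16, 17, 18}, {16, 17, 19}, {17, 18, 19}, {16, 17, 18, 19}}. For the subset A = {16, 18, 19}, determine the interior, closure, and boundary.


int(A) = {18, 19}, cl(A) = {16, 18, 19}, ∂A = {16}.

Closed sets in (X, τ) are complements of opens:
  closed(X, τ) = {∅, {16}, {18}, {19}, {16, 17}, {16, 18}, {16, 19}, {18, 19}, {16, 17, 18}, {16, 17, 19}, {16, 18, 19}, {16, 17, 18, 19}}.
int(A) = ⋃ {U ∈ τ : U ⊆ A}. Opens contained in A: ∅, {18}, {19}, {18, 19}.
Taking the union of these: int(A) = {18, 19}.
cl(A) = ⋂ {C closed : A ⊆ C}. Closed sets containing A: {16, 18, 19}, {16, 17, 18, 19}.
Intersecting these: cl(A) = {16, 18, 19}.
∂A = cl(A) ∖ int(A) = {16, 18, 19} ∖ {18, 19} = {16}.


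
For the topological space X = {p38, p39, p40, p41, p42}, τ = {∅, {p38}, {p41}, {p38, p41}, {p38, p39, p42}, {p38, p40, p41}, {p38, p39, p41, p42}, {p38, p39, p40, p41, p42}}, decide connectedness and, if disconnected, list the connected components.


(X, τ) is connected.

Find clopen sets (U ∈ τ with X ∖ U ∈ τ):
  U = ∅, X ∖ U = {p38, p39, p40, p41, p42} — both open, so U is clopen.
  U = {p38, p39, p40, p41, p42}, X ∖ U = ∅ — both open, so U is clopen.
Only trivial clopens (∅ and X) exist, so (X, τ) is connected.
Compute connected components by grouping points that agree on all clopens:
  component: {p38, p39, p40, p41, p42}


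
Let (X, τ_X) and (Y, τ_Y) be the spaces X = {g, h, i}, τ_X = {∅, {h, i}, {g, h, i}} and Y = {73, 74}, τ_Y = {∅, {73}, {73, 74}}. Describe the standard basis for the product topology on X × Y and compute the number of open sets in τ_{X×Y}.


Basis B = {∅ × ∅, {h, i} × {73}, {g, h, i} × {73}, {h, i} × {73, 74}, {g, h, i} × {73, 74}}; |τ_{X×Y}| = 6.

Enumerate products U × V with U ∈ τ_X, V ∈ τ_Y (deduplicated):
  ∅ × ∅ = {} (∅)
  {h, i} × {73} = {(h,73), (i,73)}
  {g, h, i} × {73} = {(g,73), (h,73), (i,73)}
  {h, i} × {73, 74} = {(h,73), (h,74), (i,73), (i,74)}
  {g, h, i} × {73, 74} = {(g,73), (g,74), (h,73), (h,74), (i,73), (i,74)}
These 5 distinct sets form the basis B.
Close under arbitrary unions to get τ_{X×Y}; counting gives |τ_{X×Y}| = 6.


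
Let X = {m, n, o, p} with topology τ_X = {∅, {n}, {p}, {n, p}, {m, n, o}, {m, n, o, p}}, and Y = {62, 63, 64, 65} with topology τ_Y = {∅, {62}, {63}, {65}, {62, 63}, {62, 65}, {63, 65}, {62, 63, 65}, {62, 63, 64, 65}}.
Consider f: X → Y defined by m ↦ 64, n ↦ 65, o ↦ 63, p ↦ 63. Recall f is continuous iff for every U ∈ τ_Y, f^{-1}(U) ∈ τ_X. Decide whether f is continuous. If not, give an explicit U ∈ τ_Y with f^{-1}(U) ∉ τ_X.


f is NOT continuous.

Compute f^{-1}(U) for each U ∈ τ_Y:
  U = ∅: f^{-1}(U) = ∅ ∈ τ_X ✓.
  U = {62}: f^{-1}(U) = ∅ ∈ τ_X ✓.
  U = {63}: f^{-1}(U) = {o, p} ∉ τ_X ✗.
  U = {65}: f^{-1}(U) = {n} ∈ τ_X ✓.
  U = {62, 63}: f^{-1}(U) = {o, p} ∉ τ_X ✗.
  U = {62, 65}: f^{-1}(U) = {n} ∈ τ_X ✓.
  U = {63, 65}: f^{-1}(U) = {n, o, p} ∉ τ_X ✗.
  U = {62, 63, 65}: f^{-1}(U) = {n, o, p} ∉ τ_X ✗.
  U = {62, 63, 64, 65}: f^{-1}(U) = {m, n, o, p} ∈ τ_X ✓.
Found U = {63} with f^{-1}(U) = {o, p} not in τ_X. Therefore f is NOT continuous.


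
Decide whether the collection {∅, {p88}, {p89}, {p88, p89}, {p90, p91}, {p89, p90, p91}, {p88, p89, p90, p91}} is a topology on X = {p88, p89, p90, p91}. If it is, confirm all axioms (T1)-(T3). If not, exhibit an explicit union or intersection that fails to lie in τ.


τ is NOT a topology on X.

Axiom (T1): ∅ ∈ τ? Yes; X ∈ τ? Yes.
Axiom (T2/T3): check pairwise unions and intersections of members of τ.
Counterexample for (T2): {p88} ∪ {p90, p91} = {p88, p90, p91} ∉ τ. Therefore τ is NOT a topology.


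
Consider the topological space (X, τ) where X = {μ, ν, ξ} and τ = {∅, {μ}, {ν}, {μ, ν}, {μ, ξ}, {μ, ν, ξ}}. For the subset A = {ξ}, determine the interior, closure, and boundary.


int(A) = ∅, cl(A) = {ξ}, ∂A = {ξ}.

Closed sets in (X, τ) are complements of opens:
  closed(X, τ) = {∅, {ν}, {ξ}, {μ, ξ}, {ν, ξ}, {μ, ν, ξ}}.
int(A) = ⋃ {U ∈ τ : U ⊆ A}. Opens contained in A: ∅.
Taking the union of these: int(A) = ∅.
cl(A) = ⋂ {C closed : A ⊆ C}. Closed sets containing A: {ξ}, {μ, ξ}, {ν, ξ}, {μ, ν, ξ}.
Intersecting these: cl(A) = {ξ}.
∂A = cl(A) ∖ int(A) = {ξ} ∖ ∅ = {ξ}.


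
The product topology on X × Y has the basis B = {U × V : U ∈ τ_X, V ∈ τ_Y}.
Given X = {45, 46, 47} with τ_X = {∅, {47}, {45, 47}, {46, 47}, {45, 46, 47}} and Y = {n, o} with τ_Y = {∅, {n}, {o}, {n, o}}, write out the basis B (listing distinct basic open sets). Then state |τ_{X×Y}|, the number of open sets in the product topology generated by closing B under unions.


Basis B = {∅ × ∅, {47} × {n}, {47} × {o}, {45, 47} × {n}, {45, 47} × {o}, {46, 47} × {n}, {46, 47} × {o}, {47} × {n, o}, {45, 46, 47} × {n}, {45, 46, 47} × {o}, {45, 47} × {n, o}, {46, 47} × {n, o}, {45, 46, 47} × {n, o}}; |τ_{X×Y}| = 25.

Enumerate products U × V with U ∈ τ_X, V ∈ τ_Y (deduplicated):
  ∅ × ∅ = {} (∅)
  {47} × {n} = {(47,n)}
  {47} × {o} = {(47,o)}
  {45, 47} × {n} = {(45,n), (47,n)}
  {45, 47} × {o} = {(45,o), (47,o)}
  {46, 47} × {n} = {(46,n), (47,n)}
  {46, 47} × {o} = {(46,o), (47,o)}
  {47} × {n, o} = {(47,n), (47,o)}
  {45, 46, 47} × {n} = {(45,n), (46,n), (47,n)}
  {45, 46, 47} × {o} = {(45,o), (46,o), (47,o)}
  {45, 47} × {n, o} = {(45,n), (45,o), (47,n), (47,o)}
  {46, 47} × {n, o} = {(46,n), (46,o), (47,n), (47,o)}
  {45, 46, 47} × {n, o} = {(45,n), (45,o), (46,n), (46,o), (47,n), (47,o)}
These 13 distinct sets form the basis B.
Close under arbitrary unions to get τ_{X×Y}; counting gives |τ_{X×Y}| = 25.


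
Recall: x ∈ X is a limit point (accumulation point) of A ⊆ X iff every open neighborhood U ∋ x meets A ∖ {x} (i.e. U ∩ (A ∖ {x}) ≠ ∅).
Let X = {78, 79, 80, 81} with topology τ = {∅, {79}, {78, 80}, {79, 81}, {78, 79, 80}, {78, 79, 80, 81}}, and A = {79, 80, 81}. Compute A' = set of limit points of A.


A' = {78, 81}

For each x ∈ X, list the open sets U ∈ τ with x ∈ U, then check whether U ∩ (A ∖ {x}) ≠ ∅ for every such U.
  x = 78: opens ∋ x are {78, 80}, {78, 79, 80}, {78, 79, 80, 81}; each meets A ∖ {78}, so x IS a limit point.
  x = 79: open {79} ∋ x has {79} ∩ (A ∖ {79}) = ∅, so x is NOT a limit point.
  x = 80: open {78, 80} ∋ x has {78, 80} ∩ (A ∖ {80}) = ∅, so x is NOT a limit point.
  x = 81: opens ∋ x are {79, 81}, {78, 79, 80, 81}; each meets A ∖ {81}, so x IS a limit point.
Collecting: A' = {78, 81}.


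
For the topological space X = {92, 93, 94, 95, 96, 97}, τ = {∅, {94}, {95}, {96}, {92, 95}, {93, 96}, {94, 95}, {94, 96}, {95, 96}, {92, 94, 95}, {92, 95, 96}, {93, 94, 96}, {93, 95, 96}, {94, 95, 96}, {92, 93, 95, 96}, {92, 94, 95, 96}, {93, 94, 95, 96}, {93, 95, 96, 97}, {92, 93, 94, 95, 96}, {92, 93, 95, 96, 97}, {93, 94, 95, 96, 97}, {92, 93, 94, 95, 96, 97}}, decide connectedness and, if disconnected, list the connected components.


(X, τ) is disconnected; components = [{94}, {92, 93, 95, 96, 97}].

Find clopen sets (U ∈ τ with X ∖ U ∈ τ):
  U = ∅, X ∖ U = {92, 93, 94, 95, 96, 97} — both open, so U is clopen.
  U = {94}, X ∖ U = {92, 93, 95, 96, 97} — both open, so U is clopen.
  U = {92, 93, 95, 96, 97}, X ∖ U = {94} — both open, so U is clopen.
  U = {92, 93, 94, 95, 96, 97}, X ∖ U = ∅ — both open, so U is clopen.
Nontrivial clopen(s) exist: e.g. {94}. So (X, τ) is disconnected.
Compute connected components by grouping points that agree on all clopens:
  component: {94}
  component: {92, 93, 95, 96, 97}


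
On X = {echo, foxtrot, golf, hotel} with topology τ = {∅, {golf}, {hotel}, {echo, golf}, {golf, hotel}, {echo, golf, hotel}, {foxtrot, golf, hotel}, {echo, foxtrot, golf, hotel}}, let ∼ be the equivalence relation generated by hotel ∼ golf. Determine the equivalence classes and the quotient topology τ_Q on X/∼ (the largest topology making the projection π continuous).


X/∼ = {[echo], [foxtrot], [golf=hotel]}; |τ_Q| = 5.

Equivalence classes: [echo], [foxtrot], [golf=hotel].
Quotient map π: X → X/∼ sends echo ↦ [echo], foxtrot ↦ [foxtrot], golf ↦ [golf=hotel], hotel ↦ [golf=hotel].
For each subset V ⊆ X/∼, compute π^{-1}(V) ⊆ X and check whether π^{-1}(V) ∈ τ. V is open in τ_Q iff π^{-1}(V) ∈ τ.
  V = {}: π^{-1}(V) = ∅ ∈ τ ✓.
  V = {[echo]}: π^{-1}(V) = {echo} ∉ τ ✗.
  V = {[foxtrot]}: π^{-1}(V) = {foxtrot} ∉ τ ✗.
  V = {[echo], [foxtrot]}: π^{-1}(V) = {echo, foxtrot} ∉ τ ✗.
  V = {[golf=hotel]}: π^{-1}(V) = {golf, hotel} ∈ τ ✓.
  V = {[echo], [golf=hotel]}: π^{-1}(V) = {echo, golf, hotel} ∈ τ ✓.
  V = {[foxtrot], [golf=hotel]}: π^{-1}(V) = {foxtrot, golf, hotel} ∈ τ ✓.
  V = {[echo], [foxtrot], [golf=hotel]}: π^{-1}(V) = {echo, foxtrot, golf, hotel} ∈ τ ✓.
Open sets in the quotient: τ_Q = {{}, {[golf=hotel]}, {[echo], [golf=hotel]}, {[foxtrot], [golf=hotel]}, {[echo], [foxtrot], [golf=hotel]}} (5 elements).


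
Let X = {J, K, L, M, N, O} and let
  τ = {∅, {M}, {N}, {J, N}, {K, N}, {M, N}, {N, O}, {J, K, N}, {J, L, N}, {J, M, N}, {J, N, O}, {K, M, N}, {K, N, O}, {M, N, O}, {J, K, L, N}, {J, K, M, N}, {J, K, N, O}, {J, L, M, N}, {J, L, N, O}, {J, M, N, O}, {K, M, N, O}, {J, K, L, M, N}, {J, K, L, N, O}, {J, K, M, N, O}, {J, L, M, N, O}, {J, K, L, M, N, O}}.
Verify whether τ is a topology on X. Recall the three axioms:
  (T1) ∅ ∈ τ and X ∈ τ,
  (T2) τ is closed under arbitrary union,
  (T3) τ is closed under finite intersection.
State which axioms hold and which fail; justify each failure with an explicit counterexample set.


τ IS a topology on X.

Axiom (T1): ∅ ∈ τ? Yes; X ∈ τ? Yes.
Axiom (T2/T3): check pairwise unions and intersections of members of τ.
All pairwise intersections and unions checked — each lies in τ. Therefore τ satisfies (T1), (T2), (T3): it IS a topology on X.


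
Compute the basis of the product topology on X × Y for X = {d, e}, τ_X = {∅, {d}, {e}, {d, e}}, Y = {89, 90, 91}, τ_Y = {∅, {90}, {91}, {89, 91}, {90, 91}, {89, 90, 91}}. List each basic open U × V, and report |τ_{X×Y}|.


Basis B = {∅ × ∅, {d} × {90}, {d} × {91}, {e} × {90}, {e} × {91}, {d} × {89, 91}, {d} × {90, 91}, {d, e} × {90}, {d, e} × {91}, {e} × {89, 91}, {e} × {90, 91}, {d} × {89, 90, 91}, {e} × {89, 90, 91}, {d, e} × {89, 91}, {d, e} × {90, 91}, {d, e} × {89, 90, 91}}; |τ_{X×Y}| = 36.

Enumerate products U × V with U ∈ τ_X, V ∈ τ_Y (deduplicated):
  ∅ × ∅ = {} (∅)
  {d} × {90} = {(d,90)}
  {d} × {91} = {(d,91)}
  {e} × {90} = {(e,90)}
  {e} × {91} = {(e,91)}
  {d} × {89, 91} = {(d,89), (d,91)}
  {d} × {90, 91} = {(d,90), (d,91)}
  {d, e} × {90} = {(d,90), (e,90)}
  {d, e} × {91} = {(d,91), (e,91)}
  {e} × {89, 91} = {(e,89), (e,91)}
  {e} × {90, 91} = {(e,90), (e,91)}
  {d} × {89, 90, 91} = {(d,89), (d,90), (d,91)}
  {e} × {89, 90, 91} = {(e,89), (e,90), (e,91)}
  {d, e} × {89, 91} = {(d,89), (d,91), (e,89), (e,91)}
  {d, e} × {90, 91} = {(d,90), (d,91), (e,90), (e,91)}
  {d, e} × {89, 90, 91} = {(d,89), (d,90), (d,91), (e,89), (e,90), (e,91)}
These 16 distinct sets form the basis B.
Close under arbitrary unions to get τ_{X×Y}; counting gives |τ_{X×Y}| = 36.


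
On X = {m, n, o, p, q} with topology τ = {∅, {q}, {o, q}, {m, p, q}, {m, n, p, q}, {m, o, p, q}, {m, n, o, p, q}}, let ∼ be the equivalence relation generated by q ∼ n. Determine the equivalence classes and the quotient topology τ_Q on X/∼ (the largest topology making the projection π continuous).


X/∼ = {[m], [n=q], [o], [p]}; |τ_Q| = 3.

Equivalence classes: [m], [n=q], [o], [p].
Quotient map π: X → X/∼ sends m ↦ [m], n ↦ [n=q], o ↦ [o], p ↦ [p], q ↦ [n=q].
For each subset V ⊆ X/∼, compute π^{-1}(V) ⊆ X and check whether π^{-1}(V) ∈ τ. V is open in τ_Q iff π^{-1}(V) ∈ τ.
  V = {}: π^{-1}(V) = ∅ ∈ τ ✓.
  V = {[m]}: π^{-1}(V) = {m} ∉ τ ✗.
  V = {[n=q]}: π^{-1}(V) = {n, q} ∉ τ ✗.
  V = {[m], [n=q]}: π^{-1}(V) = {m, n, q} ∉ τ ✗.
  V = {[o]}: π^{-1}(V) = {o} ∉ τ ✗.
  V = {[m], [o]}: π^{-1}(V) = {m, o} ∉ τ ✗.
  V = {[n=q], [o]}: π^{-1}(V) = {n, o, q} ∉ τ ✗.
  V = {[m], [n=q], [o]}: π^{-1}(V) = {m, n, o, q} ∉ τ ✗.
  V = {[p]}: π^{-1}(V) = {p} ∉ τ ✗.
  V = {[m], [p]}: π^{-1}(V) = {m, p} ∉ τ ✗.
  V = {[n=q], [p]}: π^{-1}(V) = {n, p, q} ∉ τ ✗.
  V = {[m], [n=q], [p]}: π^{-1}(V) = {m, n, p, q} ∈ τ ✓.
  V = {[o], [p]}: π^{-1}(V) = {o, p} ∉ τ ✗.
  V = {[m], [o], [p]}: π^{-1}(V) = {m, o, p} ∉ τ ✗.
  V = {[n=q], [o], [p]}: π^{-1}(V) = {n, o, p, q} ∉ τ ✗.
  V = {[m], [n=q], [o], [p]}: π^{-1}(V) = {m, n, o, p, q} ∈ τ ✓.
Open sets in the quotient: τ_Q = {{}, {[m], [n=q], [p]}, {[m], [n=q], [o], [p]}} (3 elements).


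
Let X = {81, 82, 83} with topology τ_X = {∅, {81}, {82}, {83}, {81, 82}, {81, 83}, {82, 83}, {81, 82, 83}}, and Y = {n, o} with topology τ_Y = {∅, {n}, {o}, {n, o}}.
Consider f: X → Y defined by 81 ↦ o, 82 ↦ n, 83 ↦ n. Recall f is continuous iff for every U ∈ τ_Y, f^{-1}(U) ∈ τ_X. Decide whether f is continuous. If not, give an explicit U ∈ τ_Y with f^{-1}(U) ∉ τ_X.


f IS continuous.

Compute f^{-1}(U) for each U ∈ τ_Y:
  U = ∅: f^{-1}(U) = ∅ ∈ τ_X ✓.
  U = {n}: f^{-1}(U) = {82, 83} ∈ τ_X ✓.
  U = {o}: f^{-1}(U) = {81} ∈ τ_X ✓.
  U = {n, o}: f^{-1}(U) = {81, 82, 83} ∈ τ_X ✓.
Every preimage lies in τ_X, so f IS continuous.


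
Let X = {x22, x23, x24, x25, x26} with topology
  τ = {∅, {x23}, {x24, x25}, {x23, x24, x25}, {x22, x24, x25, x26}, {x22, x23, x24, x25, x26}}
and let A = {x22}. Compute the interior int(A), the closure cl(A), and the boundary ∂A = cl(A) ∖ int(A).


int(A) = ∅, cl(A) = {x22, x26}, ∂A = {x22, x26}.

Closed sets in (X, τ) are complements of opens:
  closed(X, τ) = {∅, {x23}, {x22, x26}, {x22, x23, x26}, {x22, x24, x25, x26}, {x22, x23, x24, x25, x26}}.
int(A) = ⋃ {U ∈ τ : U ⊆ A}. Opens contained in A: ∅.
Taking the union of these: int(A) = ∅.
cl(A) = ⋂ {C closed : A ⊆ C}. Closed sets containing A: {x22, x26}, {x22, x23, x26}, {x22, x24, x25, x26}, {x22, x23, x24, x25, x26}.
Intersecting these: cl(A) = {x22, x26}.
∂A = cl(A) ∖ int(A) = {x22, x26} ∖ ∅ = {x22, x26}.


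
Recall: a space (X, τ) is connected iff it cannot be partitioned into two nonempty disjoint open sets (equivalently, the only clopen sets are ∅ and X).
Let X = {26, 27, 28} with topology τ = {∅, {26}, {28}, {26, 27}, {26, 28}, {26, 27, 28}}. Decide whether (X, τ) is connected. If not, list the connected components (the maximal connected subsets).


(X, τ) is disconnected; components = [{28}, {26, 27}].

Find clopen sets (U ∈ τ with X ∖ U ∈ τ):
  U = ∅, X ∖ U = {26, 27, 28} — both open, so U is clopen.
  U = {28}, X ∖ U = {26, 27} — both open, so U is clopen.
  U = {26, 27}, X ∖ U = {28} — both open, so U is clopen.
  U = {26, 27, 28}, X ∖ U = ∅ — both open, so U is clopen.
Nontrivial clopen(s) exist: e.g. {28}. So (X, τ) is disconnected.
Compute connected components by grouping points that agree on all clopens:
  component: {28}
  component: {26, 27}


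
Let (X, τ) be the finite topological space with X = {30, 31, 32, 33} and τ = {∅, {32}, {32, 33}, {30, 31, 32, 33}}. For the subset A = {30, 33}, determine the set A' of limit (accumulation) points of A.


A' = {30, 31}

For each x ∈ X, list the open sets U ∈ τ with x ∈ U, then check whether U ∩ (A ∖ {x}) ≠ ∅ for every such U.
  x = 30: opens ∋ x are {30, 31, 32, 33}; each meets A ∖ {30}, so x IS a limit point.
  x = 31: opens ∋ x are {30, 31, 32, 33}; each meets A ∖ {31}, so x IS a limit point.
  x = 32: open {32} ∋ x has {32} ∩ (A ∖ {32}) = ∅, so x is NOT a limit point.
  x = 33: open {32, 33} ∋ x has {32, 33} ∩ (A ∖ {33}) = ∅, so x is NOT a limit point.
Collecting: A' = {30, 31}.
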